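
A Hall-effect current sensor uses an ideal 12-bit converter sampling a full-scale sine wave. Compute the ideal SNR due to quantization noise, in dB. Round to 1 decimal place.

74.0 dB

Ideal quantization SNR: 6.02 × 12 + 1.76 dB = 74.0 dB.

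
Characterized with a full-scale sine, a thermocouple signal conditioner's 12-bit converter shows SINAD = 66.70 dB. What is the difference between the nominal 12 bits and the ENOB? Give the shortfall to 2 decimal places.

1.21 bits

Effective bits = (66.70 − 1.76)/6.02 = 10.7874.
Lost resolution: 12 − 10.7874 = 1.2126 bits.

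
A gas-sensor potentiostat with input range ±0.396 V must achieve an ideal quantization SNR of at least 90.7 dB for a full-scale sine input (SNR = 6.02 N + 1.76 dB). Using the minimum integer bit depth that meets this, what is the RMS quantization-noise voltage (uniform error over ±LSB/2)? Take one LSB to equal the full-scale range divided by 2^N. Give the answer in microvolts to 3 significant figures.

6.98 µV

The full-scale span is 0.396 − (-0.396) = 0.792 V.
Solving 6.02 N ≥ 90.7 − 1.76: N ≥ 14.774. Round up → N = 15.
LSB = 0.792 V / 2^15 = 24.170 µV.
RMS noise = LSB/√12 = 6.98 µV.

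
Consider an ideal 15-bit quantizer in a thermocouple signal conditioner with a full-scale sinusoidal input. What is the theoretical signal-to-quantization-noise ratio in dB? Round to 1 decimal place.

92.1 dB

6.02(15) + 1.76 = 90.30 + 1.76 = 92.06 dB.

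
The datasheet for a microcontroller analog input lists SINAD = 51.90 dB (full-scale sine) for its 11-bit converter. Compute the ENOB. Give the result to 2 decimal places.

(51.90 − 1.76) / 6.02 = 50.14/6.02 = 8.3289 effective bits.

8.33 bits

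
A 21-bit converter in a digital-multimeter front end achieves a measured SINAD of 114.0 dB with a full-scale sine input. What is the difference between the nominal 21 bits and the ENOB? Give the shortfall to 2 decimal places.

2.36 bits

Effective bits = (114.0 − 1.76)/6.02 = 18.6445.
21 − 18.6445 = 2.36 bits below nominal.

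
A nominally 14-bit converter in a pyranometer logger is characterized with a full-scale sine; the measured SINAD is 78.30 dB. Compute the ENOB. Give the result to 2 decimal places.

12.71 bits

ENOB = (78.30 − 1.76)/6.02 = 12.7143 bits.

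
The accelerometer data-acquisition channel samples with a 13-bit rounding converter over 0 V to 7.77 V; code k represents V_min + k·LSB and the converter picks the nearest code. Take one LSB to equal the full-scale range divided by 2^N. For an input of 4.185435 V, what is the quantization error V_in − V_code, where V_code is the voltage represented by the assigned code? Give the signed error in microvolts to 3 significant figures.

Span = 7.77 V. LSB = 7.77 V / 2^13 ≈ 0.9485 mV.
(V_in − V_min)/LSB = (4.185435 − (0)) × 8192/7.77 = 4412.7521 → nearest code k = 4413.
V_code = V_min + k × range/2^13 = 0 + 4413 × 7.77/8192 = 4.185670166 V.
Error = V_in − V_code = 4.185435 − (4.185670166) = −235 µV.

−235 µV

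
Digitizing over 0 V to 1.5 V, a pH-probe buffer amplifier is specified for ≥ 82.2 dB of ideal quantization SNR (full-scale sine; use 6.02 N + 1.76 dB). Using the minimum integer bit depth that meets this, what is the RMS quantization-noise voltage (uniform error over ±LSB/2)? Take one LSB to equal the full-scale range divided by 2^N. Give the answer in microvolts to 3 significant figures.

V_FS = 1.5 V.
Required N = ⌈(82.2 − 1.76)/6.02⌉ = ⌈13.362⌉ = 14.
One LSB is 1.5 V / 16384 = 91.553 µV.
σ_q = LSB/√12 = 91.553 µV/3.4641 = 26.4 µV.

26.4 µV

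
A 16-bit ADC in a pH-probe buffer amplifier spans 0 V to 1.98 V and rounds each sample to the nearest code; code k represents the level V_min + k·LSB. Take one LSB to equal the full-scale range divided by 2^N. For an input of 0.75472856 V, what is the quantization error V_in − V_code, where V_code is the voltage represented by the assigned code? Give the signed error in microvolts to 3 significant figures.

V_FS = 1.98 V. LSB = 1.98 V / 2^16 ≈ 30.21 µV.
(V_in − V_min)/LSB = (0.75472856 − (0)) × 65536/1.98 = 24980.7530 → nearest code k = 24981.
V_code = V_min + k × range/2^16 = 0 + 24981 × 1.98/65536 = 0.75473602295 V.
Error = V_in − V_code = 0.75472856 − (0.75473602295) = −7.46 µV.

−7.46 µV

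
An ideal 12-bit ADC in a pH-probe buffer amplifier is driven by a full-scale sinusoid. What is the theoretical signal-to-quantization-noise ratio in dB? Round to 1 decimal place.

74.0 dB

6.02(12) + 1.76 = 72.24 + 1.76 = 74.00 dB.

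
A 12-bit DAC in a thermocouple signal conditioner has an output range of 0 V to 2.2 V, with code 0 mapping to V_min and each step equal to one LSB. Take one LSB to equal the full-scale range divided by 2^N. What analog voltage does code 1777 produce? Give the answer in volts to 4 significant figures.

V_FS = 2.2 V. LSB = 2.2 V / 2^12.
Output = V_min + (1777/4096) × range = 0 + 0.433838 × 2.2 V
      = 0 + 0.954443 = 0.954443 V.

0.9544 V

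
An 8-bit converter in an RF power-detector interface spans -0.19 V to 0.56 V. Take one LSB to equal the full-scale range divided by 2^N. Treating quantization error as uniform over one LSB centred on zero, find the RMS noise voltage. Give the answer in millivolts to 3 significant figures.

Range = 0.56 − (-0.19) = 0.75 V.
Step size = 0.75/256 V = 2.9297 mV.
For a uniform distribution on [−LSB/2, +LSB/2], V_rms = LSB/√12 = 2.9297 mV/3.4641 = 0.846 mV.

0.846 mV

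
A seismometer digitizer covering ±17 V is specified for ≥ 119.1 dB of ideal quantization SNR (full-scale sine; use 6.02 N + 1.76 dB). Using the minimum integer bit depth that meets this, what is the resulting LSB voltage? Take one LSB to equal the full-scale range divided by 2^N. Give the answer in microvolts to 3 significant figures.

Span: 17 V − (-17 V) = 34 V.
N ≥ (119.1 − 1.76)/6.02 = 19.492 → N_min = 20.
One LSB is 34 V / 1048576 = 32.4 µV.

32.4 µV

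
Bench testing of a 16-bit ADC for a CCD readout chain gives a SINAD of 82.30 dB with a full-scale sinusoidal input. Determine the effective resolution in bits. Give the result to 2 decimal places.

ENOB = (82.30 − 1.76)/6.02 = 13.3787 bits.

13.38 bits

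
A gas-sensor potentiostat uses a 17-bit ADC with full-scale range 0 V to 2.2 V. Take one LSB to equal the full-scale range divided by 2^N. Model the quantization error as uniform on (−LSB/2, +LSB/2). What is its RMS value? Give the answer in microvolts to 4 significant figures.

4.845 µV

V_FS = 2.2 V.
Step size = 2.2/131072 V = 16.7847 µV.
V_rms = LSB/√12 = 16.7847 µV / √12 = 4.845 µV.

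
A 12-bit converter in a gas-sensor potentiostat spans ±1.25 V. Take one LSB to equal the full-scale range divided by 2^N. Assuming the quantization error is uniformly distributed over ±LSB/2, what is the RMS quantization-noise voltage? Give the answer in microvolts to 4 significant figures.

176.2 µV

The full-scale span is 1.25 − (-1.25) = 2.5 V.
LSB = 2.5 V ÷ 2^12 = 2.5/4096 V = 0.610352 mV.
V_rms = LSB/√12 = 0.610352 mV / √12 = 176.2 µV.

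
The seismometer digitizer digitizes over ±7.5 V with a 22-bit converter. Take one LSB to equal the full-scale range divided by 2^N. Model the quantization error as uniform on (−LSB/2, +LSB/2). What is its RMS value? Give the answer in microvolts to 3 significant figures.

Full-scale range = 7.5 V − (-7.5 V) = 15 V.
LSB = 15 V ÷ 2^22 = 15/4194304 V = 3.5763 µV.
RMS of a uniform error over width LSB is LSB/√12 = 1.03 µV.

1.03 µV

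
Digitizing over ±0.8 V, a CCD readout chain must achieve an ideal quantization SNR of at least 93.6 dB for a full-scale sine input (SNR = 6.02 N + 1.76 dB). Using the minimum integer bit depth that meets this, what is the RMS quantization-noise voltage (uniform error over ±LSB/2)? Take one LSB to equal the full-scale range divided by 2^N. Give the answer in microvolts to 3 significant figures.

7.05 µV

Span: 0.8 V − (-0.8 V) = 1.6 V.
Solving 6.02 N ≥ 93.6 − 1.76: N ≥ 15.256. Round up → N = 16.
One LSB is 1.6 V / 65536 = 24.414 µV.
σ_q = LSB/√12 = 24.414 µV/3.4641 = 7.05 µV.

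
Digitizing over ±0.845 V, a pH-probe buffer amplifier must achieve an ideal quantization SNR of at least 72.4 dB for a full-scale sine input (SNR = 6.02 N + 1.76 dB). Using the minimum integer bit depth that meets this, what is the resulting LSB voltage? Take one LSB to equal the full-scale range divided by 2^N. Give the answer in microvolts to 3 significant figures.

The full-scale span is 0.845 − (-0.845) = 1.69 V.
Required N = ⌈(72.4 − 1.76)/6.02⌉ = ⌈11.734⌉ = 12.
One LSB is 1.69 V / 4096 = 413 µV.

413 µV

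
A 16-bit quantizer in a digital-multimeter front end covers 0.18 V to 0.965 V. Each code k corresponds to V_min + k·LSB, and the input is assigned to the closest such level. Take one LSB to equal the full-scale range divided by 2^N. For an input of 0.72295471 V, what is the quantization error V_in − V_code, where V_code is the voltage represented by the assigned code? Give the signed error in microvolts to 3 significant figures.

−2.82 µV

Span: 0.965 V − (0.18 V) = 0.785 V. LSB = 0.785 V / 2^16 ≈ 11.98 µV.
(V_in − V_min)/LSB = (0.72295471 − (0.18)) × 65536/0.785 = 45328.7642 → nearest code k = 45329.
Reconstructed level: 0.18 + 45329 × 0.785/65536 V = 0.72295753479 V.
e = 0.72295471 − (0.72295753479) = −2.82 µV.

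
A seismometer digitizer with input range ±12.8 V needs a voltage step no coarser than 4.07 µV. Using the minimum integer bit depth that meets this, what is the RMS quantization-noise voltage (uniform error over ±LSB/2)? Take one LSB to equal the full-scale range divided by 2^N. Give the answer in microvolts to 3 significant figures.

The full-scale span is 12.8 − (-12.8) = 25.6 V.
25.6 V / 4.07 µV = 6.290e6. Since 2^22 = 4194304 and 2^23 = 8388608, N = 23.
Step size = 25.6/8388608 V = 3.0518 µV.
V_rms = LSB/√12 = 0.881 µV.

0.881 µV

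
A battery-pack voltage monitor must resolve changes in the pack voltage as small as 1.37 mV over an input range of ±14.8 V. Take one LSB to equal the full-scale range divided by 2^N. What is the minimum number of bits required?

15 bits

Full-scale range = 14.8 V − (-14.8 V) = 29.6 V.
29.6 V / 1.37 mV = 21610. Since 2^14 = 16384 and 2^15 = 32768, N = 15.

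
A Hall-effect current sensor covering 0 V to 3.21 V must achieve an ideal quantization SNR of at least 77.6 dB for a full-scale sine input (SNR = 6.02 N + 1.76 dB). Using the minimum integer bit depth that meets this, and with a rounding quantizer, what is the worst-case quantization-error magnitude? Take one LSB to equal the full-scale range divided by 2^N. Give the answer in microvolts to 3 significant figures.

196 µV

Full-scale range = 3.21 V.
Required N = ⌈(77.6 − 1.76)/6.02⌉ = ⌈12.598⌉ = 13.
LSB = 3.21 V ÷ 2^13 = 3.21/8192 V = 391.85 µV.
Max error for round-to-nearest is LSB/2 = 196 µV.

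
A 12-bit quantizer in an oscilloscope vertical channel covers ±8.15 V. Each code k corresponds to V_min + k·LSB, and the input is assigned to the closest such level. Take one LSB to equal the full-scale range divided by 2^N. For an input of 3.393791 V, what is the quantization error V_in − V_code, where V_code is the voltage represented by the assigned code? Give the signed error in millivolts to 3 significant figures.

−0.716 mV

Span: 8.15 V − (-8.15 V) = 16.3 V. LSB = 16.3 V / 2^12 ≈ 3.979 mV.
(3.393791 − (-8.15)) / LSB = 11.543791 × 4096/16.3 = 2900.8201. Nearest integer: k = 2901.
V_code = -8.15 + (2901/4096) × 16.3 = 3.394506836 V.
e = 3.393791 − (3.394506836) = −0.716 mV.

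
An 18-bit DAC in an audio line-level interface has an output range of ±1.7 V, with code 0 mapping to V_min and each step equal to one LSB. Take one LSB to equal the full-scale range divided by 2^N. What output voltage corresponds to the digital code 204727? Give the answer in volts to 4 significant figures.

The full-scale span is 1.7 − (-1.7) = 3.4 V. LSB = 3.4 V / 2^18.
Output = V_min + (204727/262144) × range = -1.7 + 0.780972 × 3.4 V
      = -1.7 V + 2.65530 V = 0.955303 V.

0.9553 V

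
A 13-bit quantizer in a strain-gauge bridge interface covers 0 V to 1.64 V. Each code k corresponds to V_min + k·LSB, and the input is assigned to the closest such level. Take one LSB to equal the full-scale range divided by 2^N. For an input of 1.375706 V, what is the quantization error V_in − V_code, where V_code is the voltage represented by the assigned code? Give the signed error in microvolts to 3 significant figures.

−36.2 µV

Full-scale range = 1.64 V. LSB = 1.64 V / 2^13 ≈ 200.2 µV.
(V_in − V_min)/LSB = (1.375706 − (0)) × 8192/1.64 = 6871.8192 → nearest code k = 6872.
Reconstructed level: 0 + 6872 × 1.64/8192 V = 1.375742188 V.
V_in − V_code = 1.375706 − (1.375742188) = −36.2 µV.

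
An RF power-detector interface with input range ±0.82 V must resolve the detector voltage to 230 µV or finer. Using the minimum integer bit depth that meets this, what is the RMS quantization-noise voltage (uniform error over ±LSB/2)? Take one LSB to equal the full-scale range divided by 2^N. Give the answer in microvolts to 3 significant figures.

57.8 µV

Span: 0.82 V − (-0.82 V) = 1.64 V.
Levels needed ≥ 1.64/230 µV = 7130. 2^13 = 8192 suffices, so N_min = 13.
LSB = 1.64 V ÷ 2^13 = 1.64/8192 V = 200.20 µV.
σ_q = LSB/√12 = 200.20 µV/3.4641 = 57.8 µV.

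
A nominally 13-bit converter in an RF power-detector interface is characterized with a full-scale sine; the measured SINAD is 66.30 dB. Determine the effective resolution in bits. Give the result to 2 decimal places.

10.72 bits

ENOB = (SINAD − 1.76) / 6.02 = (66.30 − 1.76) / 6.02 = 64.54 / 6.02 = 10.7209.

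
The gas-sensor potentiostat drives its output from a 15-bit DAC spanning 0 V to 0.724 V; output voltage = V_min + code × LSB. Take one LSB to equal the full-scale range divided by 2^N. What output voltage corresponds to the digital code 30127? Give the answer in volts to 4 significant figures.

0.6656 V

V_FS = 0.724 V. LSB = 0.724 V / 2^15.
V_out = 0 + 30127 × (0.724/32768) V
      = 0 + 0.665648 = 0.665648 V.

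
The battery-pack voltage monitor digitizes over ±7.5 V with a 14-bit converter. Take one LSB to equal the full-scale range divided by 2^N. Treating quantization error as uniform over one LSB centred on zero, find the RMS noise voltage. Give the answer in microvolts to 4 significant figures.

Span: 7.5 V − (-7.5 V) = 15 V.
One LSB is 15 V / 16384 = 0.915527 mV.
RMS of a uniform error over width LSB is LSB/√12 = 264.3 µV.

264.3 µV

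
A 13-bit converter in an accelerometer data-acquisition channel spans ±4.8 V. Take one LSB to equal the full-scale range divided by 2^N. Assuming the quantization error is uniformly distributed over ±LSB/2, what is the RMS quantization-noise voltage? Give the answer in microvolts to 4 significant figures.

Range = 4.8 − (-4.8) = 9.6 V.
LSB = 9.6 V / 2^13 = 1.17188 mV.
σ_q = LSB/√12 = 1.17188 mV/3.4641 = 338.3 µV.

338.3 µV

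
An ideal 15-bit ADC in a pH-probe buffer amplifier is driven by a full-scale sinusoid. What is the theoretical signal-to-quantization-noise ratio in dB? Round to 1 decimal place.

6.02(15) + 1.76 = 90.30 + 1.76 = 92.06 dB.

92.1 dB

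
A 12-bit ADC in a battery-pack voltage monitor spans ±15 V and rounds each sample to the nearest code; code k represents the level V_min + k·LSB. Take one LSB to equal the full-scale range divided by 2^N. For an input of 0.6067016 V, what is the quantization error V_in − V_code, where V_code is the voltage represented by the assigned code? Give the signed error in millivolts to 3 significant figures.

−1.21 mV

Full-scale range = 15 V − (-15 V) = 30 V. LSB = 30 V / 2^12 ≈ 7.324 mV.
Position in LSBs: (0.6067016 − (-15)) × 4096/30 = 2130.8350; rounding gives k = 2131.
Reconstructed level: -15 + 2131 × 30/4096 V = 0.6079101563 V.
Error = V_in − V_code = 0.6067016 − (0.6079101563) = −1.21 mV.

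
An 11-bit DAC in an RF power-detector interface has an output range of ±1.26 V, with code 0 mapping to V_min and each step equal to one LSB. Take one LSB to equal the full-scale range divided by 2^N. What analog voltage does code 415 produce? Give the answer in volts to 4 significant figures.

Range = 1.26 − (-1.26) = 2.52 V. LSB = 2.52 V / 2^11.
Output = V_min + (415/2048) × range = -1.26 + 0.202637 × 2.52 V
      = -1.26 + 0.510645 = -0.749355 V.

-0.7494 V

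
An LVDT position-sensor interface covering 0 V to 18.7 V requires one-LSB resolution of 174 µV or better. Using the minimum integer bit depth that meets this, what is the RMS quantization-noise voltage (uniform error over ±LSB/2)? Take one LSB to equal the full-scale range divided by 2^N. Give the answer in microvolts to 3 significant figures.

V_FS = 18.7 V.
18.7 V / 174 µV = 107500. Since 2^16 = 65536 and 2^17 = 131072, N = 17.
One LSB is 18.7 V / 131072 = 142.67 µV.
RMS noise = LSB/√12 = 41.2 µV.

41.2 µV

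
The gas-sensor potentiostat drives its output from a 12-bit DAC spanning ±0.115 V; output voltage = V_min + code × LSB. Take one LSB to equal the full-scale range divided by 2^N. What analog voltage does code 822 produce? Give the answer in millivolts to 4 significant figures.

Full-scale range = 0.115 V − (-0.115 V) = 0.23 V. LSB = 0.23 V / 2^12.
V_out = V_min + code × LSB = -0.115 V + 822 × 0.23 V / 4096
      = -0.115 V + 0.0461572 V = -0.0688428 V.

-68.84 mV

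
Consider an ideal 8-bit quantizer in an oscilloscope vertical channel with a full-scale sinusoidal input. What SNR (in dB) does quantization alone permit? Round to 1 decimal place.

49.9 dB

For an ideal N-bit converter with full-scale sine input, SNR = 6.02 N + 1.76 dB. SNR = 6.02 × 8 + 1.76 = 48.16 + 1.76 = 49.92 dB.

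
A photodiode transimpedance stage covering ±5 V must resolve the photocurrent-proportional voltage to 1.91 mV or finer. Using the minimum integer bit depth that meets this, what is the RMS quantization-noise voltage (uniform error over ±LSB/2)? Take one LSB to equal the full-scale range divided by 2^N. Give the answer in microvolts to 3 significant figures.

Range = 5 − (-5) = 10 V.
10 V / 1.91 mV = 5236. Since 2^12 = 4096 and 2^13 = 8192, N = 13.
LSB = 10 V / 2^13 = 1.2207 mV.
σ_q = LSB/√12 = 1.2207 mV/3.4641 = 352 µV.

352 µV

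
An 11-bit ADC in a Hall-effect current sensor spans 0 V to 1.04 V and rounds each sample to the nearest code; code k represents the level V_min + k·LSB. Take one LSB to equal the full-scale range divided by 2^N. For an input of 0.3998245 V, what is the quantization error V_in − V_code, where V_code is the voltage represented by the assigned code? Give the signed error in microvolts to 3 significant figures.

Span = 1.04 V. LSB = 1.04 V / 2^11 ≈ 0.5078 mV.
(V_in − V_min)/LSB = (0.3998245 − (0)) × 2048/1.04 = 787.3467 → nearest code k = 787.
Reconstructed level: 0 + 787 × 1.04/2048 V = 0.3996484375 V.
Error = V_in − V_code = 0.3998245 − (0.3996484375) = +176 µV.

+176 µV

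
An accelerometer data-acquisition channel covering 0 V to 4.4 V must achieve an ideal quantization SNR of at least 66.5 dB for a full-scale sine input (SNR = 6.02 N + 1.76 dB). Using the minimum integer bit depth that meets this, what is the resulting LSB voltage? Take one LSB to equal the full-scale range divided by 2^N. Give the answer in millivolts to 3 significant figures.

2.15 mV

Range is 4.4 V.
Required N = ⌈(66.5 − 1.76)/6.02⌉ = ⌈10.754⌉ = 11.
LSB = 4.4 V / 2^11 = 2.15 mV.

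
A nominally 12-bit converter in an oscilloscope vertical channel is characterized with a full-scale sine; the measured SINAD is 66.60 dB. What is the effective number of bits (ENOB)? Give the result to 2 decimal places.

(66.60 − 1.76) / 6.02 = 64.84/6.02 = 10.7708 effective bits.

10.77 bits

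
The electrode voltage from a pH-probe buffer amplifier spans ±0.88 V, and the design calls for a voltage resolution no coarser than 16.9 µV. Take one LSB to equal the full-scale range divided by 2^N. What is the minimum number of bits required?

Span: 0.88 V − (-0.88 V) = 1.76 V.
Required number of levels: 1.76/16.9 µV = 104140; smallest N with 2^N ≥ that is 17.

17 bits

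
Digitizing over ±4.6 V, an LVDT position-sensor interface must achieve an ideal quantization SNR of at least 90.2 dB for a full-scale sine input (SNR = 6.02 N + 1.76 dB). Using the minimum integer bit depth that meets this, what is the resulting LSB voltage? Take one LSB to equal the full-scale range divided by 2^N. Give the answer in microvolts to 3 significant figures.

281 µV

Span: 4.6 V − (-4.6 V) = 9.2 V.
Solving 6.02 N ≥ 90.2 − 1.76: N ≥ 14.691. Round up → N = 15.
LSB = 9.2 V ÷ 2^15 = 9.2/32768 V = 281 µV.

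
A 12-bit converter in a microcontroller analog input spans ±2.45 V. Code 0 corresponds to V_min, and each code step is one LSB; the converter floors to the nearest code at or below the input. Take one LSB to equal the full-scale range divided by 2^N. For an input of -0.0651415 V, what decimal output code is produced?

1993

Full-scale range = 2.45 V − (-2.45 V) = 4.9 V. LSB = 4.9 V / 2^12 ≈ 1.196 mV.
(V_in − V_min) × 2^12/range = (-0.0651415 − (-2.45)) × 4096/4.9 = 1993.547.
Floor → code = 1993.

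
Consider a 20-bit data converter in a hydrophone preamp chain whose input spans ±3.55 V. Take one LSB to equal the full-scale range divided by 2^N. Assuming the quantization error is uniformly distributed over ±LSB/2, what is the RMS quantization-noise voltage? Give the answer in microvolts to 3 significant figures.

1.95 µV

Span: 3.55 V − (-3.55 V) = 7.1 V.
One LSB is 7.1 V / 1048576 = 6.7711 µV.
For a uniform distribution on [−LSB/2, +LSB/2], V_rms = LSB/√12 = 6.7711 µV/3.4641 = 1.95 µV.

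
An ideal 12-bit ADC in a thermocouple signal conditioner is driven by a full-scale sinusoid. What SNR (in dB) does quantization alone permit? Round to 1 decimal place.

For an ideal N-bit converter with full-scale sine input, SNR = 6.02 N + 1.76 dB. SNR = 6.02 × 12 + 1.76 = 72.24 + 1.76 = 74.00 dB.

74.0 dB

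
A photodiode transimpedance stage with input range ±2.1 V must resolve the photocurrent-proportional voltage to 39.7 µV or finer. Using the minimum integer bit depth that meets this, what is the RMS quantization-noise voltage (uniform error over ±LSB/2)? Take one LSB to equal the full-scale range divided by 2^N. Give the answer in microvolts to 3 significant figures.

Full-scale range = 2.1 V − (-2.1 V) = 4.2 V.
Need 2^N ≥ 4.2 V / 39.7 µV = 105800 → N_min = 17.
LSB = 4.2 V ÷ 2^17 = 4.2/131072 V = 32.043 µV.
RMS noise = LSB/√12 = 9.25 µV.

9.25 µV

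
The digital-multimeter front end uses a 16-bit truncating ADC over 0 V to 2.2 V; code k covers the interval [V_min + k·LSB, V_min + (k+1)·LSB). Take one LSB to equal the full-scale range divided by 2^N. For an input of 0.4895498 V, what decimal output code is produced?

14583

V_FS = 2.2 V. LSB = 2.2 V / 2^16 ≈ 33.57 µV.
(V_in − V_min) × 2^16/range = (0.4895498 − (0)) × 65536/2.2 = 14583.243.
Floor → code = 14583.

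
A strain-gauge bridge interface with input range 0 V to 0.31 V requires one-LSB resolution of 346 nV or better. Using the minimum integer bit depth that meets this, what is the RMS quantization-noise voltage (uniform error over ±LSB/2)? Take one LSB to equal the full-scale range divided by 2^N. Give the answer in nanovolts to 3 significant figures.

Full-scale range = 0.31 V.
Levels needed ≥ 0.31/346 nV = 896000. 2^20 = 1048576 suffices, so N_min = 20.
LSB = 0.31 V / 2^20 = 295.64 nV.
σ_q = LSB/√12 = 295.64 nV/3.4641 = 85.3 nV.

85.3 nV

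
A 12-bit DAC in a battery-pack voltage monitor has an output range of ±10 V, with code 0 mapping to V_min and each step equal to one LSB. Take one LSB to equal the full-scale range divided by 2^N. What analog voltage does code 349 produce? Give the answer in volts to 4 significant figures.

Full-scale range = 10 V − (-10 V) = 20 V. LSB = 20 V / 2^12.
V_out = -10 + 349 × (20/4096) V
      = -10 + 1.70410 = -8.29590 V.

-8.296 V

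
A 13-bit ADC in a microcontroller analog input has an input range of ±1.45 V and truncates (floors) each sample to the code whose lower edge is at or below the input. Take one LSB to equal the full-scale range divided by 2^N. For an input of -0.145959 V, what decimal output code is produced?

Range = 1.45 − (-1.45) = 2.9 V. LSB = 2.9 V / 2^13 ≈ 354.0 µV.
code = ⌊(V_in − V_min)/LSB⌋ = ⌊(V_in − V_min) × 2^13 / range⌋
     = ⌊(-0.145959 − (-1.45)) × 8192 / 2.9⌋ = ⌊1.304041 × 8192/2.9⌋
     = ⌊3683.691⌋ = 3683.

3683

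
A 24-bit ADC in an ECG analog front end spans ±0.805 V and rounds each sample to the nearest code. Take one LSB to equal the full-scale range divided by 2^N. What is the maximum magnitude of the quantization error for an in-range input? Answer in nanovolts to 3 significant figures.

48.0 nV

The full-scale span is 0.805 − (-0.805) = 1.61 V.
LSB = 1.61 V / 2^24 = 95.963 nV.
Worst-case error for round-to-nearest is half an LSB: 48.0 nV.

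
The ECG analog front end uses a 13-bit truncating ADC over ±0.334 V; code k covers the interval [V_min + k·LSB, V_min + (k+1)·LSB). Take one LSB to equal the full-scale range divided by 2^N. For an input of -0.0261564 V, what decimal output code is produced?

3775

Span: 0.334 V − (-0.334 V) = 0.668 V. LSB = 0.668 V / 2^13 ≈ 81.54 µV.
V_in − V_min = -0.0261564 − (-0.334) = 0.3078436 V.
Divide by LSB: 0.3078436 × 8192/0.668 = 3775.2317.
Truncating gives code 3775.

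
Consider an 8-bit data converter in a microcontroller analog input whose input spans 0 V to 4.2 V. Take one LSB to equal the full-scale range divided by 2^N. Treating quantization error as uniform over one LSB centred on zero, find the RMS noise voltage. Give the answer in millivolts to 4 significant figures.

Full-scale range = 4.2 V.
LSB = 4.2 V ÷ 2^8 = 4.2/256 V = 16.4063 mV.
V_rms = LSB/√12 = 16.4063 mV / √12 = 4.736 mV.

4.736 mV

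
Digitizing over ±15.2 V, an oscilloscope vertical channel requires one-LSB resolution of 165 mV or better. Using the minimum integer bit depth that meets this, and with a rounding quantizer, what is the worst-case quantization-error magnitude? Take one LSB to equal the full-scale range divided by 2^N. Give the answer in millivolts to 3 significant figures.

Range = 15.2 − (-15.2) = 30.4 V.
Need 2^N ≥ 30.4 V / 165 mV = 184.2 → N_min = 8.
LSB = 30.4 V / 2^8 = 118.75 mV.
Half an LSB is 59.4 mV.

59.4 mV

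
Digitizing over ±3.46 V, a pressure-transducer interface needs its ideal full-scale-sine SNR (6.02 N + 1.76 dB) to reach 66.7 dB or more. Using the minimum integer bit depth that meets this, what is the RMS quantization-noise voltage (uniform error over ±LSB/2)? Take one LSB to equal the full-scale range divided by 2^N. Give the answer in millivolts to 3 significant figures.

0.975 mV

The full-scale span is 3.46 − (-3.46) = 6.92 V.
Solving 6.02 N ≥ 66.7 − 1.76: N ≥ 10.787. Round up → N = 11.
One LSB is 6.92 V / 2048 = 3.3789 mV.
RMS noise = LSB/√12 = 0.975 mV.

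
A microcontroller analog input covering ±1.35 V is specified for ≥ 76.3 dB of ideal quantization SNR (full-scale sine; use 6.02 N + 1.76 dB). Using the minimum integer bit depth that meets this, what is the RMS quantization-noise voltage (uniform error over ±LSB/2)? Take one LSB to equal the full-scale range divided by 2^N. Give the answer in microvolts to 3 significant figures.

95.1 µV

Span: 1.35 V − (-1.35 V) = 2.7 V.
N ≥ (76.3 − 1.76)/6.02 = 12.382 → N_min = 13.
Step size = 2.7/8192 V = 329.59 µV.
σ_q = LSB/√12 = 329.59 µV/3.4641 = 95.1 µV.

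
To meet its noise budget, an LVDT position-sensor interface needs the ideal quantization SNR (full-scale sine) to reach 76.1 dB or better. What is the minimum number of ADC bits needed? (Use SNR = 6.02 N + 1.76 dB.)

13 bits

6.02 N + 1.76 ≥ 76.1 gives N ≥ 12.349, so the minimum integer is 13.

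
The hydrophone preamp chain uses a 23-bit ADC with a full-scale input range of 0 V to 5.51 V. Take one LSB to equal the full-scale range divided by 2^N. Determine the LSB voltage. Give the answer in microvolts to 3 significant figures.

Span = 5.51 V.
Number of codes = 2^23 = 8388608.
LSB = 5.51 V / 2^23 = 0.657 µV.

0.657 µV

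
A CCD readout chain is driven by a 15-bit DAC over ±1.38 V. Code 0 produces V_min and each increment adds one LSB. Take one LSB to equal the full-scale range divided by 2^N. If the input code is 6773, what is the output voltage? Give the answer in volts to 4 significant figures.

Full-scale range = 1.38 V − (-1.38 V) = 2.76 V. LSB = 2.76 V / 2^15.
Output = V_min + (6773/32768) × range = -1.38 + 0.206696 × 2.76 V
      = -1.38 + 0.570480 = -0.809520 V.

-0.8095 V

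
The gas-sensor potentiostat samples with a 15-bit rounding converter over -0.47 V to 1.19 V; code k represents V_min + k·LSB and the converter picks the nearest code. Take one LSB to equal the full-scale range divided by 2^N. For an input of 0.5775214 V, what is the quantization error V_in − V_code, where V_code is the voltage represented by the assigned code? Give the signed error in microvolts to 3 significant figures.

−9.12 µV

Range = 1.19 − (-0.47) = 1.66 V. LSB = 1.66 V / 2^15 ≈ 50.66 µV.
(V_in − V_min)/LSB = (0.5775214 − (-0.47)) × 32768/1.66 = 20677.8200 → nearest code k = 20678.
Reconstructed level: -0.47 + 20678 × 1.66/32768 V = 0.57753051758 V.
e = 0.5775214 − (0.57753051758) = −9.12 µV.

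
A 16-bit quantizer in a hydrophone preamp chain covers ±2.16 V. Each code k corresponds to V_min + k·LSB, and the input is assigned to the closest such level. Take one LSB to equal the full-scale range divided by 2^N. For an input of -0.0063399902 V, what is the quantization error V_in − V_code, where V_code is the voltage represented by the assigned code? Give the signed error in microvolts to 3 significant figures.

Range = 2.16 − (-2.16) = 4.32 V. LSB = 4.32 V / 2^16 ≈ 65.92 µV.
(-0.0063399902 − (-2.16)) / LSB = 2.1536600098 × 65536/4.32 = 32671.8200. Nearest integer: k = 32672.
Reconstructed level: -2.16 + 32672 × 4.32/65536 V = -0.0063281250000 V.
V_in − V_code = -0.0063399902 − (-0.0063281250000) = −11.9 µV.

−11.9 µV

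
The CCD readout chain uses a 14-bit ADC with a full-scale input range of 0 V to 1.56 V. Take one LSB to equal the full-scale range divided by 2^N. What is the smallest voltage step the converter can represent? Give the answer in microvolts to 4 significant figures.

Range is 1.56 V.
There are 2^14 = 16384 steps.
LSB = 1.56 V ÷ 2^14 = 1.56/16384 V = 95.21 µV.

95.21 µV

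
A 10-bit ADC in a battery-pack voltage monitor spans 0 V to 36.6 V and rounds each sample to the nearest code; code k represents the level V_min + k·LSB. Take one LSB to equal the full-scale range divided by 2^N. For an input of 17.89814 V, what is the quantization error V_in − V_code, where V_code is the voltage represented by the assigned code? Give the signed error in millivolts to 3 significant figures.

−8.70 mV

Full-scale range = 36.6 V. LSB = 36.6 V / 2^10 ≈ 35.74 mV.
(17.89814 − (0)) / LSB = 17.89814 × 1024/36.6 = 500.7567. Nearest integer: k = 501.
Reconstructed level: 0 + 501 × 36.6/1024 V = 17.90683594 V.
V_in − V_code = 17.89814 − (17.90683594) = −8.70 mV.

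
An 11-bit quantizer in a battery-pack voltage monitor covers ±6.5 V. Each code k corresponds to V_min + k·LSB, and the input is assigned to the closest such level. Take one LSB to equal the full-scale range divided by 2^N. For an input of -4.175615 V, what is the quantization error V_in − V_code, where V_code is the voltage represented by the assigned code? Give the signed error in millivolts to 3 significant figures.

The full-scale span is 6.5 − (-6.5) = 13 V. LSB = 13 V / 2^11 ≈ 6.348 mV.
Position in LSBs: (-4.175615 − (-6.5)) × 2048/13 = 366.1800; rounding gives k = 366.
V_code = V_min + k × range/2^11 = -6.5 + 366 × 13/2048 = -4.176757813 V.
V_in − V_code = -4.175615 − (-4.176757813) = +1.14 mV.

+1.14 mV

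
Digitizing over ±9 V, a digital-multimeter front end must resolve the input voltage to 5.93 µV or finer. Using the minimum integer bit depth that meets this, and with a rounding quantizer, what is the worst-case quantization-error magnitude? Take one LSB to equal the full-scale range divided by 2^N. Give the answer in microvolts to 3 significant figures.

2.15 µV

The full-scale span is 9 − (-9) = 18 V.
Need 2^N ≥ 18 V / 5.93 µV = 3.035e6 → N_min = 22.
Step size = 18/4194304 V = 4.2915 µV.
|e|_max = LSB/2 = 2.15 µV.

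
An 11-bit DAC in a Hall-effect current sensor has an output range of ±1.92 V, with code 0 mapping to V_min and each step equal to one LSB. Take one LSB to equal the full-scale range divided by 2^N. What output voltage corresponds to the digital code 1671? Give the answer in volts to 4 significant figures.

Span: 1.92 V − (-1.92 V) = 3.84 V. LSB = 3.84 V / 2^11.
Output = V_min + (1671/2048) × range = -1.92 + 0.815918 × 3.84 V
      = -1.92 + 3.13313 = 1.21313 V.

1.213 V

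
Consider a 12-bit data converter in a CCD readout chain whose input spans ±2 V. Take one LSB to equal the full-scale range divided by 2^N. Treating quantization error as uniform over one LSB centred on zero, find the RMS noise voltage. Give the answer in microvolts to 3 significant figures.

282 µV

The full-scale span is 2 − (-2) = 4 V.
LSB = 4 V ÷ 2^12 = 4/4096 V = 0.97656 mV.
For a uniform distribution on [−LSB/2, +LSB/2], V_rms = LSB/√12 = 0.97656 mV/3.4641 = 282 µV.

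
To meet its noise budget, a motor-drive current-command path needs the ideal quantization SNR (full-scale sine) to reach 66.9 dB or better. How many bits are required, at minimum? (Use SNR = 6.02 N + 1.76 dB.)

Solving 6.02 N ≥ 66.9 − 1.76: N ≥ 10.821. Round up → N = 11.

11 bits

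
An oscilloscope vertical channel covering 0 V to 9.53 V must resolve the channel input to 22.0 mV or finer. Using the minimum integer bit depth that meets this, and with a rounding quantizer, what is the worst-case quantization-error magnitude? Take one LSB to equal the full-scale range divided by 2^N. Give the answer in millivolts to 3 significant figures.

Full-scale range = 9.53 V.
Required number of levels: 9.53/22.0 mV = 433.18; smallest N with 2^N ≥ that is 9.
Step size = 9.53/512 V = 18.613 mV.
Half an LSB is 9.31 mV.

9.31 mV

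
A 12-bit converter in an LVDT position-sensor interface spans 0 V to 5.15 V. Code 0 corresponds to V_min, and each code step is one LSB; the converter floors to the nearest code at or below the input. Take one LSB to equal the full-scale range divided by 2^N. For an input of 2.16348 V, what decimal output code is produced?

1720

Range is 5.15 V. LSB = 5.15 V / 2^12 ≈ 1.257 mV.
V_in − V_min = 2.16348 − (0) = 2.16348 V.
Divide by LSB: 2.16348 × 4096/5.15 = 1720.7018.
Truncating gives code 1720.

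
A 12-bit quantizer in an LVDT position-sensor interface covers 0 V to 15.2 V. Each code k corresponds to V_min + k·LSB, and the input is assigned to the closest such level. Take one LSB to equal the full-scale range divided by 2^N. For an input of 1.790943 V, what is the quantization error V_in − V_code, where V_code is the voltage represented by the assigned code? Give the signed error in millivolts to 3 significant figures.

−1.44 mV

Span = 15.2 V. LSB = 15.2 V / 2^12 ≈ 3.711 mV.
Position in LSBs: (1.790943 − (0)) × 4096/15.2 = 482.6120; rounding gives k = 483.
V_code = 0 + (483/4096) × 15.2 = 1.792382813 V.
e = 1.790943 − (1.792382813) = −1.44 mV.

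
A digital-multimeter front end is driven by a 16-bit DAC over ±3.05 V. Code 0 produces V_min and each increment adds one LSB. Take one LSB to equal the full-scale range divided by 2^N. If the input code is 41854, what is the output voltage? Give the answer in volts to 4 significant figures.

Full-scale range = 3.05 V − (-3.05 V) = 6.1 V. LSB = 6.1 V / 2^16.
V_out = -3.05 + 41854 × (6.1/65536) V
      = -3.05 + 3.89571 = 0.845712 V.

0.8457 V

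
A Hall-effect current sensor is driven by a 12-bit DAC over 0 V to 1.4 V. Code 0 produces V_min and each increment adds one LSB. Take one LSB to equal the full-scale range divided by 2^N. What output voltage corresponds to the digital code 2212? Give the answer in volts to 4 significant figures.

Range is 1.4 V. LSB = 1.4 V / 2^12.
V_out = 0 + 2212 × (1.4/4096) V
      = 0 + 0.756055 = 0.756055 V.

0.7561 V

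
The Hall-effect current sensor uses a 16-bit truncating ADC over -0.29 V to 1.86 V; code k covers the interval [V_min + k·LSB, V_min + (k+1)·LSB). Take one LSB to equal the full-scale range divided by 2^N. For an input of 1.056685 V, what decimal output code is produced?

Span: 1.86 V − (-0.29 V) = 2.15 V. LSB = 2.15 V / 2^16 ≈ 32.81 µV.
(V_in − V_min) × 2^16/range = (1.056685 − (-0.29)) × 65536/2.15 = 41049.464.
Floor → code = 41049.

41049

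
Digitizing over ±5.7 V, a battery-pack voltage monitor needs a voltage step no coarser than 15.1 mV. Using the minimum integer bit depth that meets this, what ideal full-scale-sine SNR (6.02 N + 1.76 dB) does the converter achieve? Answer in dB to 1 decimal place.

62.0 dB

Full-scale range = 5.7 V − (-5.7 V) = 11.4 V.
Levels needed ≥ 11.4/15.1 mV = 755.0. 2^10 = 1024 suffices, so N_min = 10.
6.02(10) + 1.76 = 61.96 dB.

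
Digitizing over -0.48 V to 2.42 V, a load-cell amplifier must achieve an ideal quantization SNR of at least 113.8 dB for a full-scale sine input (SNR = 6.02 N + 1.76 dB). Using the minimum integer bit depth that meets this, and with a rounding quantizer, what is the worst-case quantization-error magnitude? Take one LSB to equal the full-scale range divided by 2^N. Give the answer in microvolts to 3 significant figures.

2.77 µV

Span: 2.42 V − (-0.48 V) = 2.9 V.
6.02 N + 1.76 ≥ 113.8 gives N ≥ 18.611, so the minimum integer is 19.
One LSB is 2.9 V / 524288 = 5.5313 µV.
Half an LSB is 2.77 µV.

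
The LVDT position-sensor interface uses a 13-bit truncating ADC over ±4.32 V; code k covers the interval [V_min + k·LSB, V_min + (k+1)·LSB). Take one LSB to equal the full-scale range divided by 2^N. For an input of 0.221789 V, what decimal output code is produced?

4306

Full-scale range = 4.32 V − (-4.32 V) = 8.64 V. LSB = 8.64 V / 2^13 ≈ 1.055 mV.
code = ⌊(V_in − V_min)/LSB⌋ = ⌊(V_in − V_min) × 2^13 / range⌋
     = ⌊(0.221789 − (-4.32)) × 8192 / 8.64⌋ = ⌊4.541789 × 8192/8.64⌋
     = ⌊4306.289⌋ = 4306.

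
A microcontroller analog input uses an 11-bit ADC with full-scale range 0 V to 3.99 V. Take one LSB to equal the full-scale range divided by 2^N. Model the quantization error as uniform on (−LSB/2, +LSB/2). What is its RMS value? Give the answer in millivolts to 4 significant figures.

Span = 3.99 V.
LSB = 3.99 V / 2^11 = 1.94824 mV.
σ_q = LSB/√12 = 1.94824 mV/3.4641 = 0.5624 mV.

0.5624 mV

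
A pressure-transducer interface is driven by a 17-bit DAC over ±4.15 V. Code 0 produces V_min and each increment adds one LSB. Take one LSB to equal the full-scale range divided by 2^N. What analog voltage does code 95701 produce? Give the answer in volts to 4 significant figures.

1.910 V

The full-scale span is 4.15 − (-4.15) = 8.3 V. LSB = 8.3 V / 2^17.
V_out = -4.15 + 95701 × (8.3/131072) V
      = -4.15 + 6.06017 = 1.91017 V.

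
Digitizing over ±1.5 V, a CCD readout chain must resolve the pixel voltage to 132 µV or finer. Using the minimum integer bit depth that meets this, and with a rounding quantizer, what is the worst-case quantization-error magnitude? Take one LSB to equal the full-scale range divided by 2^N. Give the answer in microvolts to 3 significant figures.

Range = 1.5 − (-1.5) = 3 V.
Required number of levels: 3/132 µV = 22727; smallest N with 2^N ≥ that is 15.
LSB = 3 V / 2^15 = 91.553 µV.
Max error for round-to-nearest is LSB/2 = 45.8 µV.

45.8 µV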